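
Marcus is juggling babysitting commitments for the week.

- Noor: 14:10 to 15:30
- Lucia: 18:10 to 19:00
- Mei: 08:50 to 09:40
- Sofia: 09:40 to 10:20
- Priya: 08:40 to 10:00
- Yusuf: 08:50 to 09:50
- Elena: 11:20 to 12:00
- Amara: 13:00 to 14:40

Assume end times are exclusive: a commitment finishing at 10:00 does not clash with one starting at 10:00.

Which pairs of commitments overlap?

Sorted by start: Priya, Yusuf, Mei, Sofia, Elena, Amara, Noor, Lucia.
Yusuf starts before Priya ends → Priya and Yusuf overlap.
Mei starts before Priya ends → Priya and Mei overlap.
Sofia starts before Priya ends → Priya and Sofia overlap.
Elena starts after Priya ends — done with Priya.
Mei starts before Yusuf ends → Yusuf and Mei overlap.
Sofia starts before Yusuf ends → Yusuf and Sofia overlap.
Elena starts after Yusuf ends — done with Yusuf.
Sofia starts exactly when Mei ends (back-to-back, no overlap) — done with Mei.
Elena starts after Sofia ends — done with Sofia.
Amara starts after Elena ends — done with Elena.
Noor starts before Amara ends → Amara and Noor overlap.
Lucia starts after Amara ends.
Lucia starts after Noor ends.

Amara & Noor, Mei & Priya, Mei & Yusuf, Priya & Sofia, Priya & Yusuf, Sofia & Yusuf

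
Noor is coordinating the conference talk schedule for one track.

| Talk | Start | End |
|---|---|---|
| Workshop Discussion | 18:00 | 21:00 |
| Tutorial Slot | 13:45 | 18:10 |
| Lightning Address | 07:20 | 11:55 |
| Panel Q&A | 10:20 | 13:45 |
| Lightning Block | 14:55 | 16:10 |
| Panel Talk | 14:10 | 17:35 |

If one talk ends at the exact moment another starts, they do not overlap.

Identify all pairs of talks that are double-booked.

Sorted by start: Lightning Address, Panel Q&A, Tutorial Slot, Panel Talk, Lightning Block, Workshop Discussion.
Panel Q&A starts before Lightning Address ends → Lightning Address and Panel Q&A overlap.
Tutorial Slot starts after Lightning Address ends — done with Lightning Address.
Tutorial Slot starts exactly when Panel Q&A ends (back-to-back, no overlap) — done with Panel Q&A.
Panel Talk starts before Tutorial Slot ends → Tutorial Slot and Panel Talk overlap.
Lightning Block starts before Tutorial Slot ends → Tutorial Slot and Lightning Block overlap.
Workshop Discussion starts before Tutorial Slot ends → Tutorial Slot and Workshop Discussion overlap.
Lightning Block starts before Panel Talk ends → Panel Talk and Lightning Block overlap.
Workshop Discussion starts after Panel Talk ends.
Workshop Discussion starts after Lightning Block ends.

Lightning Address & Panel Q&A, Lightning Block & Panel Talk, Lightning Block & Tutorial Slot, Panel Talk & Tutorial Slot, Tutorial Slot & Workshop Discussion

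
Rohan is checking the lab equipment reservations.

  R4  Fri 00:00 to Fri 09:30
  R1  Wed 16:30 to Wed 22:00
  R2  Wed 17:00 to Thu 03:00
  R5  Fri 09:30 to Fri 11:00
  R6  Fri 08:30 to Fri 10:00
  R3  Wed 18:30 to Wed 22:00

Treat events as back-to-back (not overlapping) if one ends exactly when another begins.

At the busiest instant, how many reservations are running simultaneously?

Sweep the timeline, counting +1 at each start and −1 at each end (ends before starts at a tie):
Wed 16:30 start R1 → 1
Wed 17:00 start R2 → 2
Wed 18:30 start R3 → 3
Wed 22:00 end R1 → 2
Wed 22:00 end R3 → 1
Thu 03:00 end R2 → 0
Fri 00:00 start R4 → 1
Fri 08:30 start R6 → 2
Fri 09:30 end R4 → 1
Fri 09:30 start R5 → 2
Fri 10:00 end R6 → 1
Fri 11:00 end R5 → 0
Peak is 3, at Wed 18:30 (R1, R2, R3).

3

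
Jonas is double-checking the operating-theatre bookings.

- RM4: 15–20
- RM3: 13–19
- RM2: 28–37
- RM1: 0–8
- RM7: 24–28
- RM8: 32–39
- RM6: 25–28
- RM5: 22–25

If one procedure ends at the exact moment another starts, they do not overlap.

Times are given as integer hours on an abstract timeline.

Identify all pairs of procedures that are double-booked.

RM2 & RM8, RM3 & RM4, RM5 & RM7, RM6 & RM7

Sorted by start: RM1, RM3, RM4, RM5, RM7, RM6, RM2, RM8.
RM3 starts after RM1 ends — done with RM1.
RM4 starts before RM3 ends → RM3 and RM4 overlap.
RM5 starts after RM3 ends — done with RM3.
RM5 starts after RM4 ends — done with RM4.
RM7 starts before RM5 ends → RM5 and RM7 overlap.
RM6 starts exactly when RM5 ends (back-to-back, no overlap) — done with RM5.
RM6 starts before RM7 ends → RM7 and RM6 overlap.
RM2 starts exactly when RM7 ends (back-to-back, no overlap) — done with RM7.
RM2 starts exactly when RM6 ends (back-to-back, no overlap) — done with RM6.
RM8 starts before RM2 ends → RM2 and RM8 overlap.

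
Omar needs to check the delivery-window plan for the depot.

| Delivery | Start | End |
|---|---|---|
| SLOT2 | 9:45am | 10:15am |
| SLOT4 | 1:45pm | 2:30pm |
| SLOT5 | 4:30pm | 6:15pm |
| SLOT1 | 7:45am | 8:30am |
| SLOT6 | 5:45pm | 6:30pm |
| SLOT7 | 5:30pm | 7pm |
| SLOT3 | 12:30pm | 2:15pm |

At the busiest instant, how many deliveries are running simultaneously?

3

Walk through starts and ends in time order (an end at T is processed before a start at T):
7:45am start SLOT1 → 1
8:30am end SLOT1 → 0
9:45am start SLOT2 → 1
10:15am end SLOT2 → 0
12:30pm start SLOT3 → 1
1:45pm start SLOT4 → 2
2:15pm end SLOT3 → 1
2:30pm end SLOT4 → 0
4:30pm start SLOT5 → 1
5:30pm start SLOT7 → 2
5:45pm start SLOT6 → 3
6:15pm end SLOT5 → 2
6:30pm end SLOT6 → 1
7pm end SLOT7 → 0
Peak is 3, at 5:45pm (SLOT5, SLOT6, SLOT7).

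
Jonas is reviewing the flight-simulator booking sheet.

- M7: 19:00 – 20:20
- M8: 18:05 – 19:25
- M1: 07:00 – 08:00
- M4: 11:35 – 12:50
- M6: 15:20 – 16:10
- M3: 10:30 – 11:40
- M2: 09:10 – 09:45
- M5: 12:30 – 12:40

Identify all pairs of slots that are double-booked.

Two intervals overlap when each starts before the other ends.
Sorted by start: M1, M2, M3, M4, M5, M6, M8, M7.
M2 starts after M1 ends, so nothing later overlaps M1 either.
M3 starts after M2 ends, so nothing later overlaps M2 either.
M4 starts before M3 ends → M3 and M4 overlap.
M5 starts after M3 ends, so nothing later overlaps M3 either.
M5 starts before M4 ends → M4 and M5 overlap.
M6 starts after M4 ends, so nothing later overlaps M4 either.
M6 starts after M5 ends, so nothing later overlaps M5 either.
M8 starts after M6 ends, so nothing later overlaps M6 either.
M7 starts before M8 ends → M8 and M7 overlap.

M3 & M4, M4 & M5, M7 & M8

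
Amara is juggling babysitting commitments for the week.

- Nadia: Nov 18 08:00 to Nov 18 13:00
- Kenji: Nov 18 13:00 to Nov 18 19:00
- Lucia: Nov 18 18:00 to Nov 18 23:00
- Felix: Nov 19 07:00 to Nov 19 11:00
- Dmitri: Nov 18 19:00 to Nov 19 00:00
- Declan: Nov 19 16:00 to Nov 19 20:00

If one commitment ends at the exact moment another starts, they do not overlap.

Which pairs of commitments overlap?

Dmitri & Lucia, Kenji & Lucia

Sorted by start: Nadia, Kenji, Lucia, Dmitri, Felix, Declan.
Kenji starts exactly when Nadia ends (back-to-back, no overlap); Nadia is clear from here.
Lucia starts before Kenji ends → Kenji and Lucia overlap.
Dmitri starts exactly when Kenji ends (back-to-back, no overlap); Kenji is clear from here.
Dmitri starts before Lucia ends → Lucia and Dmitri overlap.
Felix starts after Lucia ends; Lucia is clear from here.
Felix starts after Dmitri ends; Dmitri is clear from here.
Declan starts after Felix ends.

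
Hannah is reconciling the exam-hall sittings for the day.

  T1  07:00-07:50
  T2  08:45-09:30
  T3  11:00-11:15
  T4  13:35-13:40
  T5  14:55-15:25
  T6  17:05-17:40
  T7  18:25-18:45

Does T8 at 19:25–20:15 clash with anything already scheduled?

No — it doesn't clash with anything

T1: ends 07:50 at or before T8 starts 19:25 → clear.
T2: ends 09:30 at or before T8 starts 19:25 → clear.
T3: ends 11:15 at or before T8 starts 19:25 → clear.
T4: ends 13:40 at or before T8 starts 19:25 → clear.
T5: ends 15:25 at or before T8 starts 19:25 → clear.
T6: ends 17:40 at or before T8 starts 19:25 → clear.
T7: ends 18:45 at or before T8 starts 19:25 → clear.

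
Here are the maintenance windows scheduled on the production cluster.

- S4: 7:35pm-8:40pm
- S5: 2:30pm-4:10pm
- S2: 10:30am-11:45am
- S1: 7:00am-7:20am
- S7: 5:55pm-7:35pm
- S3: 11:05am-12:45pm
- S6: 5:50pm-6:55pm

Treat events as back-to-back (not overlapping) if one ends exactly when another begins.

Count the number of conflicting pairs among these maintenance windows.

2

Sorted by start: S1, S2, S3, S5, S6, S7, S4.
S2 starts after S1 ends; S1 is clear from here.
S3 starts before S2 ends → S2 and S3 overlap.
S5 starts after S2 ends; S2 is clear from here.
S5 starts after S3 ends; S3 is clear from here.
S6 starts after S5 ends; S5 is clear from here.
S7 starts before S6 ends → S6 and S7 overlap.
S4 starts after S6 ends.
S4 starts exactly when S7 ends (back-to-back, no overlap).
Overlapping pairs: S2 & S3, S6 & S7 — 2 in total.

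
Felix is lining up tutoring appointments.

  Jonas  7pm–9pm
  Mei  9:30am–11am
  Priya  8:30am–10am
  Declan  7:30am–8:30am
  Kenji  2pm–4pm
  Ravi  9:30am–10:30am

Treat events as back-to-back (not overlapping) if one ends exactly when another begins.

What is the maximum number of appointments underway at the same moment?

3

Walk through starts and ends in time order (an end at T is processed before a start at T):
7:30am start Declan → 1
8:30am end Declan → 0
8:30am start Priya → 1
9:30am start Mei → 2
9:30am start Ravi → 3
10am end Priya → 2
10:30am end Ravi → 1
11am end Mei → 0
2pm start Kenji → 1
4pm end Kenji → 0
7pm start Jonas → 1
9pm end Jonas → 0
Peak is 3, at 9:30am (Mei, Priya, Ravi).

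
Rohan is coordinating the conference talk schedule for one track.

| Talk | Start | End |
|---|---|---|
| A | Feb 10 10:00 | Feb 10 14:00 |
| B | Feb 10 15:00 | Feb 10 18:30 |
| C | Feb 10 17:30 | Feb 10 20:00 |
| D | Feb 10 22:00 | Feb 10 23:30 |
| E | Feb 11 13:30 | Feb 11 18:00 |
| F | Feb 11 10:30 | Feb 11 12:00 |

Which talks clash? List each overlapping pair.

B & C

Check each pair: they overlap iff neither finishes before the other starts.
Sorted by start: A, B, C, D, F, E.
B starts after A ends — done with A.
C starts before B ends → B and C overlap.
D starts after B ends — done with B.
D starts after C ends — done with C.
F starts after D ends — done with D.
E starts after F ends.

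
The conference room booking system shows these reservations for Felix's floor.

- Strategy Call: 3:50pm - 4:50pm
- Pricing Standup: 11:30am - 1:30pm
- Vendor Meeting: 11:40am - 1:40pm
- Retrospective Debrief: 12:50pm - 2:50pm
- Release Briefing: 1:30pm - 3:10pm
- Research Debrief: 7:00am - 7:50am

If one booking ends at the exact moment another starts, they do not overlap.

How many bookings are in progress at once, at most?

Sort all start/end points and keep a running count:
7:00am start Research Debrief → 1
7:50am end Research Debrief → 0
11:30am start Pricing Standup → 1
11:40am start Vendor Meeting → 2
12:50pm start Retrospective Debrief → 3
1:30pm end Pricing Standup → 2
1:30pm start Release Briefing → 3
1:40pm end Vendor Meeting → 2
2:50pm end Retrospective Debrief → 1
3:10pm end Release Briefing → 0
3:50pm start Strategy Call → 1
4:50pm end Strategy Call → 0
Peak is 3, at 12:50pm (Pricing Standup, Retrospective Debrief, Vendor Meeting).

3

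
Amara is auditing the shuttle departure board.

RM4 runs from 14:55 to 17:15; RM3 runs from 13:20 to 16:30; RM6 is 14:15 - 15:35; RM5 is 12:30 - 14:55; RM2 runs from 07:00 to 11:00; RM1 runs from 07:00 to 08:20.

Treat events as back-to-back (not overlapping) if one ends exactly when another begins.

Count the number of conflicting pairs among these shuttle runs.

Sorted by start: RM1, RM2, RM5, RM3, RM6, RM4.
RM2 starts before RM1 ends → RM1 and RM2 overlap.
RM5 starts after RM1 ends — done with RM1.
RM5 starts after RM2 ends — done with RM2.
RM3 starts before RM5 ends → RM5 and RM3 overlap.
RM6 starts before RM5 ends → RM5 and RM6 overlap.
RM4 starts exactly when RM5 ends (back-to-back, no overlap).
RM6 starts before RM3 ends → RM3 and RM6 overlap.
RM4 starts before RM3 ends → RM3 and RM4 overlap.
RM4 starts before RM6 ends → RM6 and RM4 overlap.
Overlapping pairs: RM1 & RM2, RM3 & RM4, RM3 & RM5, RM3 & RM6, RM4 & RM6, RM5 & RM6 — 6 in total.

6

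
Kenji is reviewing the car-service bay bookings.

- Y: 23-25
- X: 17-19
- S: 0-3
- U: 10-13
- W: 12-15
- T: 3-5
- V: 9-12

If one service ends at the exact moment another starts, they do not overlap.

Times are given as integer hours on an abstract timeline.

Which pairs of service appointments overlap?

U & V, U & W

Sorted by start: S, T, V, U, W, X, Y.
T starts exactly when S ends (back-to-back, no overlap); S is clear from here.
V starts after T ends; T is clear from here.
U starts before V ends → V and U overlap.
W starts exactly when V ends (back-to-back, no overlap); V is clear from here.
W starts before U ends → U and W overlap.
X starts after U ends; U is clear from here.
X starts after W ends; W is clear from here.
Y starts after X ends.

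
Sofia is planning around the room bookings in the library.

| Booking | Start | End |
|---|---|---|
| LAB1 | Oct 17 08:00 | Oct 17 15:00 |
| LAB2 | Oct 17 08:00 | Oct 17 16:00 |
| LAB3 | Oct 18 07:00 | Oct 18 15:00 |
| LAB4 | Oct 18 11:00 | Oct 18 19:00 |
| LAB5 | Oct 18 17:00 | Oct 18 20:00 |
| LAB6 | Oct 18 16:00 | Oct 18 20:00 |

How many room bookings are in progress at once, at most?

3

Sort all start/end points and keep a running count:
Oct 17 08:00 start LAB1 → 1
Oct 17 08:00 start LAB2 → 2
Oct 17 15:00 end LAB1 → 1
Oct 17 16:00 end LAB2 → 0
Oct 18 07:00 start LAB3 → 1
Oct 18 11:00 start LAB4 → 2
Oct 18 15:00 end LAB3 → 1
Oct 18 16:00 start LAB6 → 2
Oct 18 17:00 start LAB5 → 3
Oct 18 19:00 end LAB4 → 2
Oct 18 20:00 end LAB5 → 1
Oct 18 20:00 end LAB6 → 0
Peak is 3, at Oct 18 17:00 (LAB4, LAB5, LAB6).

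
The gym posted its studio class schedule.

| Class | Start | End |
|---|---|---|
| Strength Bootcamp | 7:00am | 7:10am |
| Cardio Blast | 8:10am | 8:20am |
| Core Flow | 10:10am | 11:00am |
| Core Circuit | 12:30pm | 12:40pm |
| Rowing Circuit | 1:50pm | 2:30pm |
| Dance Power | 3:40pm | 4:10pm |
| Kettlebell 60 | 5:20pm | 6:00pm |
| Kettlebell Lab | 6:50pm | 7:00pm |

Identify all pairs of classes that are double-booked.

Sorted by start: Strength Bootcamp, Cardio Blast, Core Flow, Core Circuit, Rowing Circuit, Dance Power, Kettlebell 60, Kettlebell Lab.
Cardio Blast starts after Strength Bootcamp ends, so Strength Bootcamp has no further overlaps.
Core Flow starts after Cardio Blast ends, so Cardio Blast has no further overlaps.
Core Circuit starts after Core Flow ends, so Core Flow has no further overlaps.
Rowing Circuit starts after Core Circuit ends, so Core Circuit has no further overlaps.
Dance Power starts after Rowing Circuit ends, so Rowing Circuit has no further overlaps.
Kettlebell 60 starts after Dance Power ends, so Dance Power has no further overlaps.
Kettlebell Lab starts after Kettlebell 60 ends.

no overlapping pairs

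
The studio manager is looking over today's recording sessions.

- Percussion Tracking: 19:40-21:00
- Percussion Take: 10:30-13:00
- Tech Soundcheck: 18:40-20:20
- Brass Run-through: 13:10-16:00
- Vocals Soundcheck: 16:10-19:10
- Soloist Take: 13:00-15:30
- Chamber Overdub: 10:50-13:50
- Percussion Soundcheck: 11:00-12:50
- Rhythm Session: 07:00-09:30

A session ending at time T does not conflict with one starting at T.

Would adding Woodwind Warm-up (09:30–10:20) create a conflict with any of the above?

No — it doesn't clash with anything

Rhythm Session: ends 09:30 at or before Woodwind Warm-up starts 09:30 → clear.
Percussion Take: starts 10:30 at or after Woodwind Warm-up ends 10:20 → clear.
Chamber Overdub: starts 10:50 at or after Woodwind Warm-up ends 10:20 → clear.
Percussion Soundcheck: starts 11:00 at or after Woodwind Warm-up ends 10:20 → clear.
Soloist Take: starts 13:00 at or after Woodwind Warm-up ends 10:20 → clear.
Brass Run-through: starts 13:10 at or after Woodwind Warm-up ends 10:20 → clear.
Vocals Soundcheck: starts 16:10 at or after Woodwind Warm-up ends 10:20 → clear.
Tech Soundcheck: starts 18:40 at or after Woodwind Warm-up ends 10:20 → clear.
Percussion Tracking: starts 19:40 at or after Woodwind Warm-up ends 10:20 → clear.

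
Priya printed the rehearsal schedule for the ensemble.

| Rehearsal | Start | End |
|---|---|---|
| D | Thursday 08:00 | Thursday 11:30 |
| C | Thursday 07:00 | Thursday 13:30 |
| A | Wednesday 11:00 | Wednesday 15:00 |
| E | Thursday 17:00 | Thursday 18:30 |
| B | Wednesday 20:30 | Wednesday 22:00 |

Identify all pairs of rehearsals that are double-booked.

C & D

Check each pair: they overlap iff neither finishes before the other starts.
Sorted by start: A, B, C, D, E.
B starts after A ends, so A has no further overlaps.
C starts after B ends, so B has no further overlaps.
D starts before C ends → C and D overlap.
E starts after C ends.
E starts after D ends.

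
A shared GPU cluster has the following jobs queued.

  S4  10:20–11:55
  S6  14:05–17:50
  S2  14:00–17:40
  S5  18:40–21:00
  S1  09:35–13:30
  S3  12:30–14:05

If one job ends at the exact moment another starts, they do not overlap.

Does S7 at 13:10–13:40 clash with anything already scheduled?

S1: starts 09:35 before S7 ends 13:40, and ends 13:30 after S7 starts 13:10 → overlap.
S4: ends 11:55 at or before S7 starts 13:10 → clear.
S3: starts 12:30 before S7 ends 13:40, and ends 14:05 after S7 starts 13:10 → overlap.
S2: starts 14:00 at or after S7 ends 13:40 → clear.
S6: starts 14:05 at or after S7 ends 13:40 → clear.
S5: starts 18:40 at or after S7 ends 13:40 → clear.
S7 overlaps S1, S3.

Yes — it overlaps S1, S3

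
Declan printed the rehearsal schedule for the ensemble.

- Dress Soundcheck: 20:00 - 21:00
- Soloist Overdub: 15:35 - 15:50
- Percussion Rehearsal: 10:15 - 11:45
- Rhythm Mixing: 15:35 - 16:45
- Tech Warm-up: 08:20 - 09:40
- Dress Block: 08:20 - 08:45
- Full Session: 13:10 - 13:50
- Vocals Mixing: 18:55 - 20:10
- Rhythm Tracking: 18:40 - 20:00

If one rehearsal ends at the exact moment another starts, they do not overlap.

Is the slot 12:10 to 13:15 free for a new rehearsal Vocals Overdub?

No — it overlaps Full Session

Dress Block: ends 08:45 at or before Vocals Overdub starts 12:10 → clear.
Tech Warm-up: ends 09:40 at or before Vocals Overdub starts 12:10 → clear.
Percussion Rehearsal: ends 11:45 at or before Vocals Overdub starts 12:10 → clear.
Full Session: starts 13:10 before Vocals Overdub ends 13:15, and ends 13:50 after Vocals Overdub starts 12:10 → overlap.
Soloist Overdub: starts 15:35 at or after Vocals Overdub ends 13:15 → clear.
Rhythm Mixing: starts 15:35 at or after Vocals Overdub ends 13:15 → clear.
Rhythm Tracking: starts 18:40 at or after Vocals Overdub ends 13:15 → clear.
Vocals Mixing: starts 18:55 at or after Vocals Overdub ends 13:15 → clear.
Dress Soundcheck: starts 20:00 at or after Vocals Overdub ends 13:15 → clear.
Vocals Overdub overlaps Full Session.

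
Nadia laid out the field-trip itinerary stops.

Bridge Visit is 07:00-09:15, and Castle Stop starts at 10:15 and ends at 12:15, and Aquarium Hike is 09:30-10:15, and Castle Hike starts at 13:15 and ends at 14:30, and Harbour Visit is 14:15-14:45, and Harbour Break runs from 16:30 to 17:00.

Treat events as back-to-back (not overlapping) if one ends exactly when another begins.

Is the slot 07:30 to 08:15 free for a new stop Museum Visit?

Bridge Visit: starts 07:00 before Museum Visit ends 08:15, and ends 09:15 after Museum Visit starts 07:30 → overlap.
Aquarium Hike: starts 09:30 at or after Museum Visit ends 08:15 → clear.
Castle Stop: starts 10:15 at or after Museum Visit ends 08:15 → clear.
Castle Hike: starts 13:15 at or after Museum Visit ends 08:15 → clear.
Harbour Visit: starts 14:15 at or after Museum Visit ends 08:15 → clear.
Harbour Break: starts 16:30 at or after Museum Visit ends 08:15 → clear.
Museum Visit overlaps Bridge Visit.

No — it overlaps Bridge Visit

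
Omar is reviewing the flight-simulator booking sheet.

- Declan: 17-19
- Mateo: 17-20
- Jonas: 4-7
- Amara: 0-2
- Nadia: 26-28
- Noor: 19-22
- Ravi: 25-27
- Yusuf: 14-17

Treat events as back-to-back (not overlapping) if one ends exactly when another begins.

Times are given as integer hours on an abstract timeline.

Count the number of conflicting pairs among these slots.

Sorted by start: Amara, Jonas, Yusuf, Mateo, Declan, Noor, Ravi, Nadia.
Jonas starts after Amara ends, so nothing later overlaps Amara either.
Yusuf starts after Jonas ends, so nothing later overlaps Jonas either.
Mateo starts exactly when Yusuf ends (back-to-back, no overlap), so nothing later overlaps Yusuf either.
Declan starts before Mateo ends → Mateo and Declan overlap.
Noor starts before Mateo ends → Mateo and Noor overlap.
Ravi starts after Mateo ends, so nothing later overlaps Mateo either.
Noor starts exactly when Declan ends (back-to-back, no overlap), so nothing later overlaps Declan either.
Ravi starts after Noor ends, so nothing later overlaps Noor either.
Nadia starts before Ravi ends → Ravi and Nadia overlap.
Overlapping pairs: Declan & Mateo, Mateo & Noor, Nadia & Ravi — 3 in total.

3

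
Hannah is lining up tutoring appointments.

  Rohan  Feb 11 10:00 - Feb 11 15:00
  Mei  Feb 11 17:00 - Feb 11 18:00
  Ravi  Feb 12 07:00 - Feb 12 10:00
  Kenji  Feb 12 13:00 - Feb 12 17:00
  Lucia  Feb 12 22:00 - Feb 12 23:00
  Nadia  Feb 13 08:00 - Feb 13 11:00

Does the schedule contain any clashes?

Sorted by start: Rohan, Mei, Ravi, Kenji, Lucia, Nadia.
Mei starts after Rohan ends — done with Rohan.
Ravi starts after Mei ends — done with Mei.
Kenji starts after Ravi ends — done with Ravi.
Lucia starts after Kenji ends — done with Kenji.
Nadia starts after Lucia ends.
Every pair is clear; the schedule has no overlaps.

No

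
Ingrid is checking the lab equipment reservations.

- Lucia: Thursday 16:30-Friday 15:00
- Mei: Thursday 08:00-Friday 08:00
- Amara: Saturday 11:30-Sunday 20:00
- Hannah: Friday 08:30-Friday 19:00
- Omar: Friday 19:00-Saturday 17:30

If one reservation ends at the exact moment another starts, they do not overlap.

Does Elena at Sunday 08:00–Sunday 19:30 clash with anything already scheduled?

Mei: ends Friday 08:00 at or before Elena starts Sunday 08:00 → clear.
Lucia: ends Friday 15:00 at or before Elena starts Sunday 08:00 → clear.
Hannah: ends Friday 19:00 at or before Elena starts Sunday 08:00 → clear.
Omar: ends Saturday 17:30 at or before Elena starts Sunday 08:00 → clear.
Amara: starts Saturday 11:30 before Elena ends Sunday 19:30, and ends Sunday 20:00 after Elena starts Sunday 08:00 → overlap.
Elena overlaps Amara.

Yes — it overlaps Amara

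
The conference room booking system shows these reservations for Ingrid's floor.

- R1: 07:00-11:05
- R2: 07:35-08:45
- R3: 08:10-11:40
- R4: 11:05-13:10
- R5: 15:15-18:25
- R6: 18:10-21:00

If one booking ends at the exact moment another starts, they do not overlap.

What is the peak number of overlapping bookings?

Sweep the timeline, counting +1 at each start and −1 at each end (ends before starts at a tie):
07:00 start R1 → 1
07:35 start R2 → 2
08:10 start R3 → 3
08:45 end R2 → 2
11:05 end R1 → 1
11:05 start R4 → 2
11:40 end R3 → 1
13:10 end R4 → 0
15:15 start R5 → 1
18:10 start R6 → 2
18:25 end R5 → 1
21:00 end R6 → 0
Peak is 3, at 08:10 (R1, R2, R3).

3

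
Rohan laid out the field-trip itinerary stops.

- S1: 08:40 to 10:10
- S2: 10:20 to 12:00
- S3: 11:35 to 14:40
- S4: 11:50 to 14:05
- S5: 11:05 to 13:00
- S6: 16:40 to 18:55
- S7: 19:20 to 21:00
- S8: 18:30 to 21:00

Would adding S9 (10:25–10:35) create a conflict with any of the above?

S1: ends 10:10 at or before S9 starts 10:25 → clear.
S2: starts 10:20 before S9 ends 10:35, and ends 12:00 after S9 starts 10:25 → overlap.
S5: starts 11:05 at or after S9 ends 10:35 → clear.
S3: starts 11:35 at or after S9 ends 10:35 → clear.
S4: starts 11:50 at or after S9 ends 10:35 → clear.
S6: starts 16:40 at or after S9 ends 10:35 → clear.
S8: starts 18:30 at or after S9 ends 10:35 → clear.
S7: starts 19:20 at or after S9 ends 10:35 → clear.
S9 overlaps S2.

Yes — it overlaps S2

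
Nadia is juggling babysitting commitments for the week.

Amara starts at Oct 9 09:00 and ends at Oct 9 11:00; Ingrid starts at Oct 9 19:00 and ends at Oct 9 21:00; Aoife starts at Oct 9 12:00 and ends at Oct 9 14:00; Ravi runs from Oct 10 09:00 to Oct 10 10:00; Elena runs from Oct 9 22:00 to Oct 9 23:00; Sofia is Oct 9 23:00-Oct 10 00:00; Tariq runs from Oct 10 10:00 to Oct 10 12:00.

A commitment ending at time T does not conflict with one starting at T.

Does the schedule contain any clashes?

No

Two intervals overlap when each starts before the other ends.
Sorted by start: Amara, Aoife, Ingrid, Elena, Sofia, Ravi, Tariq.
Aoife starts after Amara ends, so Amara has no further overlaps.
Ingrid starts after Aoife ends, so Aoife has no further overlaps.
Elena starts after Ingrid ends, so Ingrid has no further overlaps.
Sofia starts exactly when Elena ends (back-to-back, no overlap), so Elena has no further overlaps.
Ravi starts after Sofia ends, so Sofia has no further overlaps.
Tariq starts exactly when Ravi ends (back-to-back, no overlap).
Every pair is clear; the schedule has no overlaps.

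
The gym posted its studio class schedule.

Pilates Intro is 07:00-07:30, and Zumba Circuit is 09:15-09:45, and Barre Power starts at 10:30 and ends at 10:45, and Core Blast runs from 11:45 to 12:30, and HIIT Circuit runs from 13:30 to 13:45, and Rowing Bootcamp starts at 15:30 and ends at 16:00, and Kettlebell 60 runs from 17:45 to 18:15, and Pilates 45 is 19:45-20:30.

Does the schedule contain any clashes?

Sorted by start: Pilates Intro, Zumba Circuit, Barre Power, Core Blast, HIIT Circuit, Rowing Bootcamp, Kettlebell 60, Pilates 45.
Zumba Circuit starts after Pilates Intro ends, so Pilates Intro has no further overlaps.
Barre Power starts after Zumba Circuit ends, so Zumba Circuit has no further overlaps.
Core Blast starts after Barre Power ends, so Barre Power has no further overlaps.
HIIT Circuit starts after Core Blast ends, so Core Blast has no further overlaps.
Rowing Bootcamp starts after HIIT Circuit ends, so HIIT Circuit has no further overlaps.
Kettlebell 60 starts after Rowing Bootcamp ends, so Rowing Bootcamp has no further overlaps.
Pilates 45 starts after Kettlebell 60 ends.
Every pair is clear; the schedule has no overlaps.

No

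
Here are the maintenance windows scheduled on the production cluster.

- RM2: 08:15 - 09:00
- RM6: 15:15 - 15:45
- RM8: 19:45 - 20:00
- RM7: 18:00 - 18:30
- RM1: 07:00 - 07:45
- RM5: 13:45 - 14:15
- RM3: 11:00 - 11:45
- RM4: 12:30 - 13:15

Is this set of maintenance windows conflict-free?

Yes

Sorted by start: RM1, RM2, RM3, RM4, RM5, RM6, RM7, RM8.
RM2 starts after RM1 ends; RM1 is clear from here.
RM3 starts after RM2 ends; RM2 is clear from here.
RM4 starts after RM3 ends; RM3 is clear from here.
RM5 starts after RM4 ends; RM4 is clear from here.
RM6 starts after RM5 ends; RM5 is clear from here.
RM7 starts after RM6 ends; RM6 is clear from here.
RM8 starts after RM7 ends.
Every pair is clear; the schedule has no overlaps.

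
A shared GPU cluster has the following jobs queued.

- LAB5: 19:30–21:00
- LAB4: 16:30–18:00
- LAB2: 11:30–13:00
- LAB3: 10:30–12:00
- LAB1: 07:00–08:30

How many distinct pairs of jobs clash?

1

Two intervals overlap when each starts before the other ends.
Sorted by start: LAB1, LAB3, LAB2, LAB4, LAB5.
LAB3 starts after LAB1 ends; LAB1 is clear from here.
LAB2 starts before LAB3 ends → LAB3 and LAB2 overlap.
LAB4 starts after LAB3 ends; LAB3 is clear from here.
LAB4 starts after LAB2 ends; LAB2 is clear from here.
LAB5 starts after LAB4 ends.
Overlapping pairs: LAB2 & LAB3 — 1 in total.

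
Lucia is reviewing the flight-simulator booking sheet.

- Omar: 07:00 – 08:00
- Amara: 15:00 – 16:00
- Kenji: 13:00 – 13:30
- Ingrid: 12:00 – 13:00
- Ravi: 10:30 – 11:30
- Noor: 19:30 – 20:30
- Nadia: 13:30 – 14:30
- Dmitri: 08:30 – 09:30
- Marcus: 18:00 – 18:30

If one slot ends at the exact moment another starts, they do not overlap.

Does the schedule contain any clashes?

Sorted by start: Omar, Dmitri, Ravi, Ingrid, Kenji, Nadia, Amara, Marcus, Noor.
Dmitri starts after Omar ends; Omar is clear from here.
Ravi starts after Dmitri ends; Dmitri is clear from here.
Ingrid starts after Ravi ends; Ravi is clear from here.
Kenji starts exactly when Ingrid ends (back-to-back, no overlap); Ingrid is clear from here.
Nadia starts exactly when Kenji ends (back-to-back, no overlap); Kenji is clear from here.
Amara starts after Nadia ends; Nadia is clear from here.
Marcus starts after Amara ends; Amara is clear from here.
Noor starts after Marcus ends.
Every pair is clear; the schedule has no overlaps.

No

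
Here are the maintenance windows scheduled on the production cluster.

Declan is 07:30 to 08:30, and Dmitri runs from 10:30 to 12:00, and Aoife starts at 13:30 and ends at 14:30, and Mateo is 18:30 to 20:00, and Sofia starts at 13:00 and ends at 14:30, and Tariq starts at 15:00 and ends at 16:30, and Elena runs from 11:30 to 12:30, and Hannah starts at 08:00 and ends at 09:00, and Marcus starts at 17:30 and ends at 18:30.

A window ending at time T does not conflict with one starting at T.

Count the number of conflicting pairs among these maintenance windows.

3

Sorted by start: Declan, Hannah, Dmitri, Elena, Sofia, Aoife, Tariq, Marcus, Mateo.
Hannah starts before Declan ends → Declan and Hannah overlap.
Dmitri starts after Declan ends; Declan is clear from here.
Dmitri starts after Hannah ends; Hannah is clear from here.
Elena starts before Dmitri ends → Dmitri and Elena overlap.
Sofia starts after Dmitri ends; Dmitri is clear from here.
Sofia starts after Elena ends; Elena is clear from here.
Aoife starts before Sofia ends → Sofia and Aoife overlap.
Tariq starts after Sofia ends; Sofia is clear from here.
Tariq starts after Aoife ends; Aoife is clear from here.
Marcus starts after Tariq ends; Tariq is clear from here.
Mateo starts exactly when Marcus ends (back-to-back, no overlap).
Overlapping pairs: Aoife & Sofia, Declan & Hannah, Dmitri & Elena — 3 in total.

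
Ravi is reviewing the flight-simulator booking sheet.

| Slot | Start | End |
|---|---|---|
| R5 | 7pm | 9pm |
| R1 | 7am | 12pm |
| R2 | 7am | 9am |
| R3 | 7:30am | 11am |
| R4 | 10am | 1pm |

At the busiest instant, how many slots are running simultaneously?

Sort all start/end points and keep a running count:
7am start R1 → 1
7am start R2 → 2
7:30am start R3 → 3
9am end R2 → 2
10am start R4 → 3
11am end R3 → 2
12pm end R1 → 1
1pm end R4 → 0
7pm start R5 → 1
9pm end R5 → 0
Peak is 3, at 7:30am (R1, R2, R3).

3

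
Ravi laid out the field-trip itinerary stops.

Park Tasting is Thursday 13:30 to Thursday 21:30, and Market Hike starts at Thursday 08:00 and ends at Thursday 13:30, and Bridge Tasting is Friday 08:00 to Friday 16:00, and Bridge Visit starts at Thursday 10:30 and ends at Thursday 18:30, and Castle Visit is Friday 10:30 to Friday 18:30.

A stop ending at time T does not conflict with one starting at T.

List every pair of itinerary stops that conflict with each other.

Bridge Tasting & Castle Visit, Bridge Visit & Market Hike, Bridge Visit & Park Tasting

Sorted by start: Market Hike, Bridge Visit, Park Tasting, Bridge Tasting, Castle Visit.
Bridge Visit starts before Market Hike ends → Market Hike and Bridge Visit overlap.
Park Tasting starts exactly when Market Hike ends (back-to-back, no overlap), so nothing later overlaps Market Hike either.
Park Tasting starts before Bridge Visit ends → Bridge Visit and Park Tasting overlap.
Bridge Tasting starts after Bridge Visit ends, so nothing later overlaps Bridge Visit either.
Bridge Tasting starts after Park Tasting ends, so nothing later overlaps Park Tasting either.
Castle Visit starts before Bridge Tasting ends → Bridge Tasting and Castle Visit overlap.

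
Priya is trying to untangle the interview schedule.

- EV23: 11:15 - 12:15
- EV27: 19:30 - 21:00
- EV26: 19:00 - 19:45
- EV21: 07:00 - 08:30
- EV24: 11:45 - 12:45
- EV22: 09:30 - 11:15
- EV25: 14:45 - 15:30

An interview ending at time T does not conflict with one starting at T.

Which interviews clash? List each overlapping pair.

Sorted by start: EV21, EV22, EV23, EV24, EV25, EV26, EV27.
EV22 starts after EV21 ends, so EV21 has no further overlaps.
EV23 starts exactly when EV22 ends (back-to-back, no overlap), so EV22 has no further overlaps.
EV24 starts before EV23 ends → EV23 and EV24 overlap.
EV25 starts after EV23 ends, so EV23 has no further overlaps.
EV25 starts after EV24 ends, so EV24 has no further overlaps.
EV26 starts after EV25 ends, so EV25 has no further overlaps.
EV27 starts before EV26 ends → EV26 and EV27 overlap.

EV23 & EV24, EV26 & EV27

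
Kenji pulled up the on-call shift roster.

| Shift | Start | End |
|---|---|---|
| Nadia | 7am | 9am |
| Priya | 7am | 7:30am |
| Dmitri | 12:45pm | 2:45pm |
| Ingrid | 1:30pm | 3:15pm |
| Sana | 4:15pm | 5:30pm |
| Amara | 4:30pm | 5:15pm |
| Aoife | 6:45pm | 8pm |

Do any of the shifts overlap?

Yes

Sorted by start: Nadia, Priya, Dmitri, Ingrid, Sana, Amara, Aoife.
Priya starts before Nadia ends → Nadia and Priya overlap.
That's a conflict, so the schedule is not conflict-free.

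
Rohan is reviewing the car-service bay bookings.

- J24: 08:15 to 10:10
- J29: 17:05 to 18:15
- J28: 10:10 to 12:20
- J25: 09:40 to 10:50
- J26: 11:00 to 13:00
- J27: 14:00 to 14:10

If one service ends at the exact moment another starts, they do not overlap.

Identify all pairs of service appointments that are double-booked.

J24 & J25, J25 & J28, J26 & J28

Sorted by start: J24, J25, J28, J26, J27, J29.
J25 starts before J24 ends → J24 and J25 overlap.
J28 starts exactly when J24 ends (back-to-back, no overlap); J24 is clear from here.
J28 starts before J25 ends → J25 and J28 overlap.
J26 starts after J25 ends; J25 is clear from here.
J26 starts before J28 ends → J28 and J26 overlap.
J27 starts after J28 ends; J28 is clear from here.
J27 starts after J26 ends; J26 is clear from here.
J29 starts after J27 ends.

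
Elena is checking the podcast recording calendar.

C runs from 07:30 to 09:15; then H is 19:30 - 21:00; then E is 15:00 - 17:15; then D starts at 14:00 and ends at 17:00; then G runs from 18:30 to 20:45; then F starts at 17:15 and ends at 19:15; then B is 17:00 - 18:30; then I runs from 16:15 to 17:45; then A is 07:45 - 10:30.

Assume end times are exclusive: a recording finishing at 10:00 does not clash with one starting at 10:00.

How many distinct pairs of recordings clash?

Sorted by start: C, A, D, E, I, B, F, G, H.
A starts before C ends → C and A overlap.
D starts after C ends — done with C.
D starts after A ends — done with A.
E starts before D ends → D and E overlap.
I starts before D ends → D and I overlap.
B starts exactly when D ends (back-to-back, no overlap) — done with D.
I starts before E ends → E and I overlap.
B starts before E ends → E and B overlap.
F starts exactly when E ends (back-to-back, no overlap) — done with E.
B starts before I ends → I and B overlap.
F starts before I ends → I and F overlap.
G starts after I ends — done with I.
F starts before B ends → B and F overlap.
G starts exactly when B ends (back-to-back, no overlap) — done with B.
G starts before F ends → F and G overlap.
H starts after F ends.
H starts before G ends → G and H overlap.
Overlapping pairs: A & C, B & E, B & F, B & I, D & E, D & I, E & I, F & G, F & I, G & H — 10 in total.

10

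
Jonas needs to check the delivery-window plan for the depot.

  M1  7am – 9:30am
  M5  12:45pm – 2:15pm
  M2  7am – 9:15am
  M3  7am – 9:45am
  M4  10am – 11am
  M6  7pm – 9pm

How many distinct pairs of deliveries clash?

3

Sorted by start: M1, M2, M3, M4, M5, M6.
M2 starts before M1 ends → M1 and M2 overlap.
M3 starts before M1 ends → M1 and M3 overlap.
M4 starts after M1 ends; M1 is clear from here.
M3 starts before M2 ends → M2 and M3 overlap.
M4 starts after M2 ends; M2 is clear from here.
M4 starts after M3 ends; M3 is clear from here.
M5 starts after M4 ends; M4 is clear from here.
M6 starts after M5 ends.
Overlapping pairs: M1 & M2, M1 & M3, M2 & M3 — 3 in total.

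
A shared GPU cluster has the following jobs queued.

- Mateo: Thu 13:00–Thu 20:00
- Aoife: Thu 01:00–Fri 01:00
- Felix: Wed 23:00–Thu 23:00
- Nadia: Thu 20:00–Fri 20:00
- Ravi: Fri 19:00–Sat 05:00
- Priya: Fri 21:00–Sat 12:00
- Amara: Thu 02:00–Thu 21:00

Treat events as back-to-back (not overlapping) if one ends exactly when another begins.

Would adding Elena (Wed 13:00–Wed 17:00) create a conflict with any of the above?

No — it doesn't clash with anything

Felix: starts Wed 23:00 at or after Elena ends Wed 17:00 → clear.
Aoife: starts Thu 01:00 at or after Elena ends Wed 17:00 → clear.
Amara: starts Thu 02:00 at or after Elena ends Wed 17:00 → clear.
Mateo: starts Thu 13:00 at or after Elena ends Wed 17:00 → clear.
Nadia: starts Thu 20:00 at or after Elena ends Wed 17:00 → clear.
Ravi: starts Fri 19:00 at or after Elena ends Wed 17:00 → clear.
Priya: starts Fri 21:00 at or after Elena ends Wed 17:00 → clear.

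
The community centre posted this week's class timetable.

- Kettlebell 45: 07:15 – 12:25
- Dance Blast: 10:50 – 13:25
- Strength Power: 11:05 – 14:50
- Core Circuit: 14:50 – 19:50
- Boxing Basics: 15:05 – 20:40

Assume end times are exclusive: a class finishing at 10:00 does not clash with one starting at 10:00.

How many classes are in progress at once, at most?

Sweep the timeline, counting +1 at each start and −1 at each end (ends before starts at a tie):
07:15 start Kettlebell 45 → 1
10:50 start Dance Blast → 2
11:05 start Strength Power → 3
12:25 end Kettlebell 45 → 2
13:25 end Dance Blast → 1
14:50 end Strength Power → 0
14:50 start Core Circuit → 1
15:05 start Boxing Basics → 2
19:50 end Core Circuit → 1
20:40 end Boxing Basics → 0
Peak is 3, at 11:05 (Dance Blast, Kettlebell 45, Strength Power).

3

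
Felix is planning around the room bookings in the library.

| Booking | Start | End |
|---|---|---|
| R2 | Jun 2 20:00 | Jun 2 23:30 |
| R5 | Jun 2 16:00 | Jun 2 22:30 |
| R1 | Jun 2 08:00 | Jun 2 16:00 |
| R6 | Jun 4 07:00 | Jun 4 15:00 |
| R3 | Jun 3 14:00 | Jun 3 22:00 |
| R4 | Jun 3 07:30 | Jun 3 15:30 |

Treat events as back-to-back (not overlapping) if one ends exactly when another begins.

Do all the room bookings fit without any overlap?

No

Sorted by start: R1, R5, R2, R4, R3, R6.
R5 starts exactly when R1 ends (back-to-back, no overlap), so R1 has no further overlaps.
R2 starts before R5 ends → R5 and R2 overlap.
That's a conflict, so the schedule is not conflict-free.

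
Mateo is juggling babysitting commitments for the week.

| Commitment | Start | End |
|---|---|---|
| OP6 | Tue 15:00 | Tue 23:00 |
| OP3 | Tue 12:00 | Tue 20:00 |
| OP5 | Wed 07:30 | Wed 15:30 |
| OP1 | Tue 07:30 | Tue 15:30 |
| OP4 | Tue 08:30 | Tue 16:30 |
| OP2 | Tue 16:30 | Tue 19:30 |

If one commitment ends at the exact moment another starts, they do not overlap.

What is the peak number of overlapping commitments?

4

Sweep the timeline, counting +1 at each start and −1 at each end (ends before starts at a tie):
Tue 07:30 start OP1 → 1
Tue 08:30 start OP4 → 2
Tue 12:00 start OP3 → 3
Tue 15:00 start OP6 → 4
Tue 15:30 end OP1 → 3
Tue 16:30 end OP4 → 2
Tue 16:30 start OP2 → 3
Tue 19:30 end OP2 → 2
Tue 20:00 end OP3 → 1
Tue 23:00 end OP6 → 0
Wed 07:30 start OP5 → 1
Wed 15:30 end OP5 → 0
Peak is 4, at Tue 15:00 (OP1, OP3, OP4, OP6).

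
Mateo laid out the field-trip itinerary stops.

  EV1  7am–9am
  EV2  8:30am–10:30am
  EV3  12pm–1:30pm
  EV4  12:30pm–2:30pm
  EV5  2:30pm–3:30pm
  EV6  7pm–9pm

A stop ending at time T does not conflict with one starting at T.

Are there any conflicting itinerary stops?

Yes

Two intervals overlap when each starts before the other ends.
Sorted by start: EV1, EV2, EV3, EV4, EV5, EV6.
EV2 starts before EV1 ends → EV1 and EV2 overlap.
That's a conflict, so the schedule is not conflict-free.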